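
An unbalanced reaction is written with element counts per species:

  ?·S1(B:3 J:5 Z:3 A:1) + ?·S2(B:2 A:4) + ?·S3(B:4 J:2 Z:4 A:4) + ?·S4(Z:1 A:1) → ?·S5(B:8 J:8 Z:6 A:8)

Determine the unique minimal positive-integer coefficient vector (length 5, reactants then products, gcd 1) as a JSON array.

B: 6·3+5·2+1·4+2·0 = 32 | 4·8 = 32
J: 6·5+5·0+1·2+2·0 = 32 | 4·8 = 32
Z: 6·3+5·0+1·4+2·1 = 24 | 4·6 = 24
A: 6·1+5·4+1·4+2·1 = 32 | 4·8 = 32
gcd(6,5,1,2,4) = 1

Coefficients: [6, 5, 1, 2, 4]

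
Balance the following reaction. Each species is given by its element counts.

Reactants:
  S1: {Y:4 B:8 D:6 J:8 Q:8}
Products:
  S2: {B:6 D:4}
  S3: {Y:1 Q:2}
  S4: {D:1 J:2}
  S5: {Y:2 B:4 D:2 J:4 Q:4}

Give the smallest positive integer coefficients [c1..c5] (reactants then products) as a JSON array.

Coefficients: [4, 2, 6, 6, 5]

Y: 4·4 = 16 | 2·0+6·1+6·0+5·2 = 16
B: 4·8 = 32 | 2·6+6·0+6·0+5·4 = 32
D: 4·6 = 24 | 2·4+6·0+6·1+5·2 = 24
J: 4·8 = 32 | 2·0+6·0+6·2+5·4 = 32
Q: 4·8 = 32 | 2·0+6·2+6·0+5·4 = 32
gcd(4,2,6,6,5) = 1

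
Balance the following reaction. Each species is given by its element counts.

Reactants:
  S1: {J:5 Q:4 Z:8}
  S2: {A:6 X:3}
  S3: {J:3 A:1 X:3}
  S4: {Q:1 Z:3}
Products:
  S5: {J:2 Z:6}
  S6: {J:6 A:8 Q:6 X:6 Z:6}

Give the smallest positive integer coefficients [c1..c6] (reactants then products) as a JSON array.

J: 6·5+6·0+4·3+6·0 = 42 | 6·2+5·6 = 42
A: 6·0+6·6+4·1+6·0 = 40 | 6·0+5·8 = 40
Q: 6·4+6·0+4·0+6·1 = 30 | 6·0+5·6 = 30
X: 6·0+6·3+4·3+6·0 = 30 | 6·0+5·6 = 30
Z: 6·8+6·0+4·0+6·3 = 66 | 6·6+5·6 = 66
gcd(6,6,4,6,6,5) = 1

Coefficients: [6, 6, 4, 6, 6, 5]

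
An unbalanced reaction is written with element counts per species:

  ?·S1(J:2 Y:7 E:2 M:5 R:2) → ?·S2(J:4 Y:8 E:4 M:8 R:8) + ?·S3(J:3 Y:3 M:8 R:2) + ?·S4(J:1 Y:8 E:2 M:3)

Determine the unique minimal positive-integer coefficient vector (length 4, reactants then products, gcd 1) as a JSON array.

J: 5·2 = 10 | 1·4+1·3+3·1 = 10
Y: 5·7 = 35 | 1·8+1·3+3·8 = 35
E: 5·2 = 10 | 1·4+1·0+3·2 = 10
M: 5·5 = 25 | 1·8+1·8+3·3 = 25
R: 5·2 = 10 | 1·8+1·2+3·0 = 10
gcd(5,1,1,3) = 1

Coefficients: [5, 1, 1, 3]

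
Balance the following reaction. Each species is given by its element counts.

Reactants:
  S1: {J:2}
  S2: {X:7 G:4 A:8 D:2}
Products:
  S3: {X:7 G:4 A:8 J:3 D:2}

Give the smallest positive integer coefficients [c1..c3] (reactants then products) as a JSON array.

X: 3·0+2·7 = 14 | 2·7 = 14
G: 3·0+2·4 = 8 | 2·4 = 8
A: 3·0+2·8 = 16 | 2·8 = 16
J: 3·2+2·0 = 6 | 2·3 = 6
D: 3·0+2·2 = 4 | 2·2 = 4
gcd(3,2,2) = 1

Coefficients: [3, 2, 2]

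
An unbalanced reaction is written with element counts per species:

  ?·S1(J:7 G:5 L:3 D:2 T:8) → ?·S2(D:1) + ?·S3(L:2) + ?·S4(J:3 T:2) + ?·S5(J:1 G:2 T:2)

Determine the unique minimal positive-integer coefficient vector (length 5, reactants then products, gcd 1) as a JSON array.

J: 2·7 = 14 | 4·0+3·0+3·3+5·1 = 14
G: 2·5 = 10 | 4·0+3·0+3·0+5·2 = 10
L: 2·3 = 6 | 4·0+3·2+3·0+5·0 = 6
D: 2·2 = 4 | 4·1+3·0+3·0+5·0 = 4
T: 2·8 = 16 | 4·0+3·0+3·2+5·2 = 16
gcd(2,4,3,3,5) = 1

Coefficients: [2, 4, 3, 3, 5]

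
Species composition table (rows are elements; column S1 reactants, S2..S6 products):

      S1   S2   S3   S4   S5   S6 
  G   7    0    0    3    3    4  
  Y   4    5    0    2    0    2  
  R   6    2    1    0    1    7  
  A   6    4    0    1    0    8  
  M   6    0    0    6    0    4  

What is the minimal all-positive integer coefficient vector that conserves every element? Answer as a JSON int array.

Coefficients: [6, 2, 5, 4, 6, 3]

G: 6·7 = 42 | 2·0+5·0+4·3+6·3+3·4 = 42
Y: 6·4 = 24 | 2·5+5·0+4·2+6·0+3·2 = 24
R: 6·6 = 36 | 2·2+5·1+4·0+6·1+3·7 = 36
A: 6·6 = 36 | 2·4+5·0+4·1+6·0+3·8 = 36
M: 6·6 = 36 | 2·0+5·0+4·6+6·0+3·4 = 36
gcd(6,2,5,4,6,3) = 1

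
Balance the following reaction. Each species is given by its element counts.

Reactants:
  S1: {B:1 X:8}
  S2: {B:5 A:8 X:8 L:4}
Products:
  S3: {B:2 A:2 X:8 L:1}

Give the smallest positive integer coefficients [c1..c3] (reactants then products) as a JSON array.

B: 3·1+1·5 = 8 | 4·2 = 8
A: 3·0+1·8 = 8 | 4·2 = 8
X: 3·8+1·8 = 32 | 4·8 = 32
L: 3·0+1·4 = 4 | 4·1 = 4
gcd(3,1,4) = 1

Coefficients: [3, 1, 4]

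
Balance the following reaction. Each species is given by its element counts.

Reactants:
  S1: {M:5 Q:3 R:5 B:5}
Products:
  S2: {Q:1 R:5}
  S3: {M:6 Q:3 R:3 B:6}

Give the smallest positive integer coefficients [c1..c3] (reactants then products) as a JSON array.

Coefficients: [6, 3, 5]

M: 6·5 = 30 | 3·0+5·6 = 30
Q: 6·3 = 18 | 3·1+5·3 = 18
R: 6·5 = 30 | 3·5+5·3 = 30
B: 6·5 = 30 | 3·0+5·6 = 30
gcd(6,3,5) = 1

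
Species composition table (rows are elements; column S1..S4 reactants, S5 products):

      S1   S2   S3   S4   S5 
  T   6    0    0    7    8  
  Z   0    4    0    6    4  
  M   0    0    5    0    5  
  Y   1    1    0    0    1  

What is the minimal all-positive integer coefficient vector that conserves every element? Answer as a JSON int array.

Coefficients: [3, 1, 4, 2, 4]

T: 3·6+1·0+4·0+2·7 = 32 | 4·8 = 32
Z: 3·0+1·4+4·0+2·6 = 16 | 4·4 = 16
M: 3·0+1·0+4·5+2·0 = 20 | 4·5 = 20
Y: 3·1+1·1+4·0+2·0 = 4 | 4·1 = 4
gcd(3,1,4,2,4) = 1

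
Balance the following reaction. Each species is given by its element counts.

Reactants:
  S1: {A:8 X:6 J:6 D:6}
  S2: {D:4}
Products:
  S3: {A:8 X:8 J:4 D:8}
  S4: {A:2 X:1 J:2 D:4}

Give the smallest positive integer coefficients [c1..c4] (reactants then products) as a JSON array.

A: 2·8+3·0 = 16 | 1·8+4·2 = 16
X: 2·6+3·0 = 12 | 1·8+4·1 = 12
J: 2·6+3·0 = 12 | 1·4+4·2 = 12
D: 2·6+3·4 = 24 | 1·8+4·4 = 24
gcd(2,3,1,4) = 1

Coefficients: [2, 3, 1, 4]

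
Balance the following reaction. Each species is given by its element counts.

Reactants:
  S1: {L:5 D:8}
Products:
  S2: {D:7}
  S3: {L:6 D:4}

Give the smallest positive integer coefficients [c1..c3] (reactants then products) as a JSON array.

Coefficients: [6, 4, 5]

L: 6·5 = 30 | 4·0+5·6 = 30
D: 6·8 = 48 | 4·7+5·4 = 48
gcd(6,4,5) = 1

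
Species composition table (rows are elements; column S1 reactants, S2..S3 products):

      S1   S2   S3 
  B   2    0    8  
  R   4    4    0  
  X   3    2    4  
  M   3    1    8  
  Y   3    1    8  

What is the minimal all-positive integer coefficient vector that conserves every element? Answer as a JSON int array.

B: 4·2 = 8 | 4·0+1·8 = 8
R: 4·4 = 16 | 4·4+1·0 = 16
X: 4·3 = 12 | 4·2+1·4 = 12
M: 4·3 = 12 | 4·1+1·8 = 12
Y: 4·3 = 12 | 4·1+1·8 = 12
gcd(4,4,1) = 1

Coefficients: [4, 4, 1]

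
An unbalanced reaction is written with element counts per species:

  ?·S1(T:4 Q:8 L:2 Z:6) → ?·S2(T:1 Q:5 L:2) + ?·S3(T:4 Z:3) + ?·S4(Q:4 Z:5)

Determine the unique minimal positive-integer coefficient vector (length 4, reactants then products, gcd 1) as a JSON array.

Coefficients: [4, 4, 3, 3]

T: 4·4 = 16 | 4·1+3·4+3·0 = 16
Q: 4·8 = 32 | 4·5+3·0+3·4 = 32
L: 4·2 = 8 | 4·2+3·0+3·0 = 8
Z: 4·6 = 24 | 4·0+3·3+3·5 = 24
gcd(4,4,3,3) = 1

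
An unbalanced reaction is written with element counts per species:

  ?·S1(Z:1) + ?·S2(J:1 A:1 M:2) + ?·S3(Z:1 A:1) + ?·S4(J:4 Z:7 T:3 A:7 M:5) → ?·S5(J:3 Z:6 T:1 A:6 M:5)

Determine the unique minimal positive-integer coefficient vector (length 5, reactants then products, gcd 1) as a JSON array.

Coefficients: [5, 5, 6, 1, 3]

J: 5·0+5·1+6·0+1·4 = 9 | 3·3 = 9
Z: 5·1+5·0+6·1+1·7 = 18 | 3·6 = 18
T: 5·0+5·0+6·0+1·3 = 3 | 3·1 = 3
A: 5·0+5·1+6·1+1·7 = 18 | 3·6 = 18
M: 5·0+5·2+6·0+1·5 = 15 | 3·5 = 15
gcd(5,5,6,1,3) = 1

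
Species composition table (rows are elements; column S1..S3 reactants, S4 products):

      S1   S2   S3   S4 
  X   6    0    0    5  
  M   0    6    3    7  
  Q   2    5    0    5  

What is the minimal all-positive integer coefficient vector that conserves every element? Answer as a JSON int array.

Coefficients: [5, 4, 6, 6]

X: 5·6+4·0+6·0 = 30 | 6·5 = 30
M: 5·0+4·6+6·3 = 42 | 6·7 = 42
Q: 5·2+4·5+6·0 = 30 | 6·5 = 30
gcd(5,4,6,6) = 1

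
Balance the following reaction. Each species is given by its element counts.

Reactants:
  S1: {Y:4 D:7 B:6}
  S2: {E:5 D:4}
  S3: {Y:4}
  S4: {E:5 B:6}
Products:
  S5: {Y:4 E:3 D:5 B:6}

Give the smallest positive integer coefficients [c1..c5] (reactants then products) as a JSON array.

Coefficients: [3, 1, 2, 2, 5]

Y: 3·4+1·0+2·4+2·0 = 20 | 5·4 = 20
E: 3·0+1·5+2·0+2·5 = 15 | 5·3 = 15
D: 3·7+1·4+2·0+2·0 = 25 | 5·5 = 25
B: 3·6+1·0+2·0+2·6 = 30 | 5·6 = 30
gcd(3,1,2,2,5) = 1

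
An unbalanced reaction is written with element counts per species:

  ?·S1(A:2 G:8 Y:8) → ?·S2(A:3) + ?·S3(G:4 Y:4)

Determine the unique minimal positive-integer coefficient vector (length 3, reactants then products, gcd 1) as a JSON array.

A: 3·2 = 6 | 2·3+6·0 = 6
G: 3·8 = 24 | 2·0+6·4 = 24
Y: 3·8 = 24 | 2·0+6·4 = 24
gcd(3,2,6) = 1

Coefficients: [3, 2, 6]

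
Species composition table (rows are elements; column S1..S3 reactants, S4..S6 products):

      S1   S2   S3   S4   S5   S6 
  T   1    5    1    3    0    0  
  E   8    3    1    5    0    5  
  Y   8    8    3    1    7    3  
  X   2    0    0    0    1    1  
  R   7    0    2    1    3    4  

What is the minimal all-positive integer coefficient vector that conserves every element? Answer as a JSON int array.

Coefficients: [5, 1, 2, 4, 5, 5]

T: 5·1+1·5+2·1 = 12 | 4·3+5·0+5·0 = 12
E: 5·8+1·3+2·1 = 45 | 4·5+5·0+5·5 = 45
Y: 5·8+1·8+2·3 = 54 | 4·1+5·7+5·3 = 54
X: 5·2+1·0+2·0 = 10 | 4·0+5·1+5·1 = 10
R: 5·7+1·0+2·2 = 39 | 4·1+5·3+5·4 = 39
gcd(5,1,2,4,5,5) = 1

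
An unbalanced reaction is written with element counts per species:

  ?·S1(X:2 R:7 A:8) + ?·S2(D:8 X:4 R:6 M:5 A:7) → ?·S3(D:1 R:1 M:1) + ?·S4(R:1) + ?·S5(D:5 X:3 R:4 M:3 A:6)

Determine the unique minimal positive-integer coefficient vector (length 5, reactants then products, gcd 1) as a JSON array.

Coefficients: [1, 4, 2, 5, 6]

D: 1·0+4·8 = 32 | 2·1+5·0+6·5 = 32
X: 1·2+4·4 = 18 | 2·0+5·0+6·3 = 18
R: 1·7+4·6 = 31 | 2·1+5·1+6·4 = 31
M: 1·0+4·5 = 20 | 2·1+5·0+6·3 = 20
A: 1·8+4·7 = 36 | 2·0+5·0+6·6 = 36
gcd(1,4,2,5,6) = 1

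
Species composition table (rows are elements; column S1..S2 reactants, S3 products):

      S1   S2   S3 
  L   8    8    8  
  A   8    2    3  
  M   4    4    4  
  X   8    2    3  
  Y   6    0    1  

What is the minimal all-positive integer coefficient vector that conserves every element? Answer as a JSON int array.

L: 1·8+5·8 = 48 | 6·8 = 48
A: 1·8+5·2 = 18 | 6·3 = 18
M: 1·4+5·4 = 24 | 6·4 = 24
X: 1·8+5·2 = 18 | 6·3 = 18
Y: 1·6+5·0 = 6 | 6·1 = 6
gcd(1,5,6) = 1

Coefficients: [1, 5, 6]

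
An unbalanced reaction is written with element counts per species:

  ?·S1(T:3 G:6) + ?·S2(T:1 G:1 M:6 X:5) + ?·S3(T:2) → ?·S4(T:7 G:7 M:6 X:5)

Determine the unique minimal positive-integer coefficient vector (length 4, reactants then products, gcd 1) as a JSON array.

Coefficients: [2, 2, 3, 2]

T: 2·3+2·1+3·2 = 14 | 2·7 = 14
G: 2·6+2·1+3·0 = 14 | 2·7 = 14
M: 2·0+2·6+3·0 = 12 | 2·6 = 12
X: 2·0+2·5+3·0 = 10 | 2·5 = 10
gcd(2,2,3,2) = 1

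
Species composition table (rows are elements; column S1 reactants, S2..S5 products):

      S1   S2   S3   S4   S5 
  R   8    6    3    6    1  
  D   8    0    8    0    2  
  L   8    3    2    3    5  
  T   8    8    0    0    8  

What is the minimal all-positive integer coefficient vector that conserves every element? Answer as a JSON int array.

R: 5·8 = 40 | 1·6+4·3+3·6+4·1 = 40
D: 5·8 = 40 | 1·0+4·8+3·0+4·2 = 40
L: 5·8 = 40 | 1·3+4·2+3·3+4·5 = 40
T: 5·8 = 40 | 1·8+4·0+3·0+4·8 = 40
gcd(5,1,4,3,4) = 1

Coefficients: [5, 1, 4, 3, 4]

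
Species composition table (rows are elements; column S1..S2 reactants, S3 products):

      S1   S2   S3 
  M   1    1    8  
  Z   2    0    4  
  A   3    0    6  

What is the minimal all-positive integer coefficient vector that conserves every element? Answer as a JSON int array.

Coefficients: [2, 6, 1]

M: 2·1+6·1 = 8 | 1·8 = 8
Z: 2·2+6·0 = 4 | 1·4 = 4
A: 2·3+6·0 = 6 | 1·6 = 6
gcd(2,6,1) = 1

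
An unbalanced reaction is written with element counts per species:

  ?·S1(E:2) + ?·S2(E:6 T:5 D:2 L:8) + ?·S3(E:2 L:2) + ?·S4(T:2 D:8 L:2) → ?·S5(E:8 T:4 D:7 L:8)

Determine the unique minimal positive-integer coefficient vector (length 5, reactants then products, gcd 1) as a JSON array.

E: 5·2+2·6+5·2+3·0 = 32 | 4·8 = 32
T: 5·0+2·5+5·0+3·2 = 16 | 4·4 = 16
D: 5·0+2·2+5·0+3·8 = 28 | 4·7 = 28
L: 5·0+2·8+5·2+3·2 = 32 | 4·8 = 32
gcd(5,2,5,3,4) = 1

Coefficients: [5, 2, 5, 3, 4]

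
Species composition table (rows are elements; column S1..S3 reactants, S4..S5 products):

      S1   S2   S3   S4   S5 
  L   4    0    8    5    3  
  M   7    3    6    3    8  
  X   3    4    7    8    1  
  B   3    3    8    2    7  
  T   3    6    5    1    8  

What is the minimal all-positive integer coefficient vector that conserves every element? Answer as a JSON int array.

Coefficients: [4, 3, 3, 5, 5]

L: 4·4+3·0+3·8 = 40 | 5·5+5·3 = 40
M: 4·7+3·3+3·6 = 55 | 5·3+5·8 = 55
X: 4·3+3·4+3·7 = 45 | 5·8+5·1 = 45
B: 4·3+3·3+3·8 = 45 | 5·2+5·7 = 45
T: 4·3+3·6+3·5 = 45 | 5·1+5·8 = 45
gcd(4,3,3,5,5) = 1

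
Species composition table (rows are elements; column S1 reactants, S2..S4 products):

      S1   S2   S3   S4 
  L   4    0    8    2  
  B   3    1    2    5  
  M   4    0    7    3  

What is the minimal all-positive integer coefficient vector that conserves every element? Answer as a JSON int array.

L: 5·4 = 20 | 1·0+2·8+2·2 = 20
B: 5·3 = 15 | 1·1+2·2+2·5 = 15
M: 5·4 = 20 | 1·0+2·7+2·3 = 20
gcd(5,1,2,2) = 1

Coefficients: [5, 1, 2, 2]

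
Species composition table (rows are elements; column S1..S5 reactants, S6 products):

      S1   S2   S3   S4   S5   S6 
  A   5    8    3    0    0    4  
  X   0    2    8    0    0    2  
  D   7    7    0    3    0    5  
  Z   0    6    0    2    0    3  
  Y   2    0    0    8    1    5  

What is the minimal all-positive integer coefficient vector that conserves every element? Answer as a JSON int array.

Coefficients: [1, 2, 1, 3, 4, 6]

A: 1·5+2·8+1·3+3·0+4·0 = 24 | 6·4 = 24
X: 1·0+2·2+1·8+3·0+4·0 = 12 | 6·2 = 12
D: 1·7+2·7+1·0+3·3+4·0 = 30 | 6·5 = 30
Z: 1·0+2·6+1·0+3·2+4·0 = 18 | 6·3 = 18
Y: 1·2+2·0+1·0+3·8+4·1 = 30 | 6·5 = 30
gcd(1,2,1,3,4,6) = 1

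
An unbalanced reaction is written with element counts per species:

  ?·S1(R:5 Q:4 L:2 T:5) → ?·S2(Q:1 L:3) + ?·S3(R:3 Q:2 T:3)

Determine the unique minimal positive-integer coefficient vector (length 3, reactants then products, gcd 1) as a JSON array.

R: 3·5 = 15 | 2·0+5·3 = 15
Q: 3·4 = 12 | 2·1+5·2 = 12
L: 3·2 = 6 | 2·3+5·0 = 6
T: 3·5 = 15 | 2·0+5·3 = 15
gcd(3,2,5) = 1

Coefficients: [3, 2, 5]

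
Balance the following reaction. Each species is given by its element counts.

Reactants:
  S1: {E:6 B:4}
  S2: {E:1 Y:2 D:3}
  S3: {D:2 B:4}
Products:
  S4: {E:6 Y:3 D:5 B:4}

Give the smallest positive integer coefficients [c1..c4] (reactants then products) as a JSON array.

E: 3·6+6·1+1·0 = 24 | 4·6 = 24
Y: 3·0+6·2+1·0 = 12 | 4·3 = 12
D: 3·0+6·3+1·2 = 20 | 4·5 = 20
B: 3·4+6·0+1·4 = 16 | 4·4 = 16
gcd(3,6,1,4) = 1

Coefficients: [3, 6, 1, 4]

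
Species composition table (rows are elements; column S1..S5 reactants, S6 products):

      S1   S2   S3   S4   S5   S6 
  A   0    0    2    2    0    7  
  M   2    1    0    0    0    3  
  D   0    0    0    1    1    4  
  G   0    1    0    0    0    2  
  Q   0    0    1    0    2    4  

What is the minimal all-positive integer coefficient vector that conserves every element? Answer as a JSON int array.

Coefficients: [1, 4, 2, 5, 3, 2]

A: 1·0+4·0+2·2+5·2+3·0 = 14 | 2·7 = 14
M: 1·2+4·1+2·0+5·0+3·0 = 6 | 2·3 = 6
D: 1·0+4·0+2·0+5·1+3·1 = 8 | 2·4 = 8
G: 1·0+4·1+2·0+5·0+3·0 = 4 | 2·2 = 4
Q: 1·0+4·0+2·1+5·0+3·2 = 8 | 2·4 = 8
gcd(1,4,2,5,3,2) = 1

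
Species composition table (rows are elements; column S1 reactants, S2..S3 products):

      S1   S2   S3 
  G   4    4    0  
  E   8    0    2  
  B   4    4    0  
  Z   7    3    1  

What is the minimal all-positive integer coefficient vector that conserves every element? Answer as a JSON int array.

Coefficients: [1, 1, 4]

G: 1·4 = 4 | 1·4+4·0 = 4
E: 1·8 = 8 | 1·0+4·2 = 8
B: 1·4 = 4 | 1·4+4·0 = 4
Z: 1·7 = 7 | 1·3+4·1 = 7
gcd(1,1,4) = 1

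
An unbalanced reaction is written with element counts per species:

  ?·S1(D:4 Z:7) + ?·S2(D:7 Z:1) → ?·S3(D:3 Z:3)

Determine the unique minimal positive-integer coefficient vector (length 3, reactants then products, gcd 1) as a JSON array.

D: 2·4+1·7 = 15 | 5·3 = 15
Z: 2·7+1·1 = 15 | 5·3 = 15
gcd(2,1,5) = 1

Coefficients: [2, 1, 5]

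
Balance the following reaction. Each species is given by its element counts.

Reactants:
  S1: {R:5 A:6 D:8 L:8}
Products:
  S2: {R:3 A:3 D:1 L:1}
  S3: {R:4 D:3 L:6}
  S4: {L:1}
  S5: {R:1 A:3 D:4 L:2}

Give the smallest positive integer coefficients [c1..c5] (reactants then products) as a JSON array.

R: 2·5 = 10 | 1·3+1·4+3·0+3·1 = 10
A: 2·6 = 12 | 1·3+1·0+3·0+3·3 = 12
D: 2·8 = 16 | 1·1+1·3+3·0+3·4 = 16
L: 2·8 = 16 | 1·1+1·6+3·1+3·2 = 16
gcd(2,1,1,3,3) = 1

Coefficients: [2, 1, 1, 3, 3]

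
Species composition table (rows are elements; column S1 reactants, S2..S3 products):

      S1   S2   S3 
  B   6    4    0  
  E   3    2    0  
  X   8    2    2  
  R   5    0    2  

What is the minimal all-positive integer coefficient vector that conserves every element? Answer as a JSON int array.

Coefficients: [2, 3, 5]

B: 2·6 = 12 | 3·4+5·0 = 12
E: 2·3 = 6 | 3·2+5·0 = 6
X: 2·8 = 16 | 3·2+5·2 = 16
R: 2·5 = 10 | 3·0+5·2 = 10
gcd(2,3,5) = 1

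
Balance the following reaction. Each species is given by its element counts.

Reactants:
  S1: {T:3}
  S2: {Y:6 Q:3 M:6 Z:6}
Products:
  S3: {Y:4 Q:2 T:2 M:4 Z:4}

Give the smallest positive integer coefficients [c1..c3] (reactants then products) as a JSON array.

Y: 2·0+2·6 = 12 | 3·4 = 12
Q: 2·0+2·3 = 6 | 3·2 = 6
T: 2·3+2·0 = 6 | 3·2 = 6
M: 2·0+2·6 = 12 | 3·4 = 12
Z: 2·0+2·6 = 12 | 3·4 = 12
gcd(2,2,3) = 1

Coefficients: [2, 2, 3]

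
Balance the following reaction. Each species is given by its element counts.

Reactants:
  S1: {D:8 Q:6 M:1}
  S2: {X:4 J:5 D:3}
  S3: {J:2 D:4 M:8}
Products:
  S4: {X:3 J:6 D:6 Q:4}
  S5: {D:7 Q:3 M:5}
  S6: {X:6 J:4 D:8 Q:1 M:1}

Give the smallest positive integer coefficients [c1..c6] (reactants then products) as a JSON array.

X: 4·0+6·4+1·0 = 24 | 4·3+2·0+2·6 = 24
J: 4·0+6·5+1·2 = 32 | 4·6+2·0+2·4 = 32
D: 4·8+6·3+1·4 = 54 | 4·6+2·7+2·8 = 54
Q: 4·6+6·0+1·0 = 24 | 4·4+2·3+2·1 = 24
M: 4·1+6·0+1·8 = 12 | 4·0+2·5+2·1 = 12
gcd(4,6,1,4,2,2) = 1

Coefficients: [4, 6, 1, 4, 2, 2]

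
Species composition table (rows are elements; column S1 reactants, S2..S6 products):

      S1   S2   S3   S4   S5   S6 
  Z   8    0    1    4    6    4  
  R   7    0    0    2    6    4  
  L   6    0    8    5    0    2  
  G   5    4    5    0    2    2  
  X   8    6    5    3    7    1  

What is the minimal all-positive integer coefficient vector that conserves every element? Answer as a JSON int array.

Coefficients: [6, 1, 2, 2, 3, 5]

Z: 6·8 = 48 | 1·0+2·1+2·4+3·6+5·4 = 48
R: 6·7 = 42 | 1·0+2·0+2·2+3·6+5·4 = 42
L: 6·6 = 36 | 1·0+2·8+2·5+3·0+5·2 = 36
G: 6·5 = 30 | 1·4+2·5+2·0+3·2+5·2 = 30
X: 6·8 = 48 | 1·6+2·5+2·3+3·7+5·1 = 48
gcd(6,1,2,2,3,5) = 1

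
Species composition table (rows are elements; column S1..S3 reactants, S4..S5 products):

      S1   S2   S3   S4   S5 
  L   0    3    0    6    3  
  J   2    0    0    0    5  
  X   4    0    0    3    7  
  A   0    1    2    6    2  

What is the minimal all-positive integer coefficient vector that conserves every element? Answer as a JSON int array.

Coefficients: [5, 6, 5, 2, 2]

L: 5·0+6·3+5·0 = 18 | 2·6+2·3 = 18
J: 5·2+6·0+5·0 = 10 | 2·0+2·5 = 10
X: 5·4+6·0+5·0 = 20 | 2·3+2·7 = 20
A: 5·0+6·1+5·2 = 16 | 2·6+2·2 = 16
gcd(5,6,5,2,2) = 1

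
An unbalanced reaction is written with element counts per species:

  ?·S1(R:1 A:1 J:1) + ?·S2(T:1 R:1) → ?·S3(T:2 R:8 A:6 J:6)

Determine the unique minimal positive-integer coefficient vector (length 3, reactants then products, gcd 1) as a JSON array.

Coefficients: [6, 2, 1]

T: 6·0+2·1 = 2 | 1·2 = 2
R: 6·1+2·1 = 8 | 1·8 = 8
A: 6·1+2·0 = 6 | 1·6 = 6
J: 6·1+2·0 = 6 | 1·6 = 6
gcd(6,2,1) = 1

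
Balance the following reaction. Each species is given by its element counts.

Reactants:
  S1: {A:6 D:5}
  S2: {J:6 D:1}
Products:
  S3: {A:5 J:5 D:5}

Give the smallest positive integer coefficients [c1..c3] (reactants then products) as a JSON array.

Coefficients: [5, 5, 6]

A: 5·6+5·0 = 30 | 6·5 = 30
J: 5·0+5·6 = 30 | 6·5 = 30
D: 5·5+5·1 = 30 | 6·5 = 30
gcd(5,5,6) = 1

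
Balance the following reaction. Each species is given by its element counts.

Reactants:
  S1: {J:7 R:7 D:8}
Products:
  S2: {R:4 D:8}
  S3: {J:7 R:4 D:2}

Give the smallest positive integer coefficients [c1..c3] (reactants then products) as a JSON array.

Coefficients: [4, 3, 4]

J: 4·7 = 28 | 3·0+4·7 = 28
R: 4·7 = 28 | 3·4+4·4 = 28
D: 4·8 = 32 | 3·8+4·2 = 32
gcd(4,3,4) = 1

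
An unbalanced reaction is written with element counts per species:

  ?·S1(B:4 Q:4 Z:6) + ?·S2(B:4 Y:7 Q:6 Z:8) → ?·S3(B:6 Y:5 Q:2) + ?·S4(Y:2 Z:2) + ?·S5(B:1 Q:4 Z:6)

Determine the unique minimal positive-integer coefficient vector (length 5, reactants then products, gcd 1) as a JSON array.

Coefficients: [1, 1, 1, 1, 2]

B: 1·4+1·4 = 8 | 1·6+1·0+2·1 = 8
Y: 1·0+1·7 = 7 | 1·5+1·2+2·0 = 7
Q: 1·4+1·6 = 10 | 1·2+1·0+2·4 = 10
Z: 1·6+1·8 = 14 | 1·0+1·2+2·6 = 14
gcd(1,1,1,1,2) = 1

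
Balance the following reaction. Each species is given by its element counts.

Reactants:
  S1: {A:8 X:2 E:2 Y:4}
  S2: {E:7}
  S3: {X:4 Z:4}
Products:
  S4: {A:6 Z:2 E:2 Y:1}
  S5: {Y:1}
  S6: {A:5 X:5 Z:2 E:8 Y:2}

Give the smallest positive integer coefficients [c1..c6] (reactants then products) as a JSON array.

A: 4·8+4·0+3·0 = 32 | 2·6+6·0+4·5 = 32
X: 4·2+4·0+3·4 = 20 | 2·0+6·0+4·5 = 20
Z: 4·0+4·0+3·4 = 12 | 2·2+6·0+4·2 = 12
E: 4·2+4·7+3·0 = 36 | 2·2+6·0+4·8 = 36
Y: 4·4+4·0+3·0 = 16 | 2·1+6·1+4·2 = 16
gcd(4,4,3,2,6,4) = 1

Coefficients: [4, 4, 3, 2, 6, 4]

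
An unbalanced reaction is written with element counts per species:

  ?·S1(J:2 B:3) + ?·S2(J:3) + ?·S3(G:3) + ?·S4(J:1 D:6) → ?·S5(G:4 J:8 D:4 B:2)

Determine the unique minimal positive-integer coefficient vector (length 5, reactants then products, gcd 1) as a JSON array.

Coefficients: [2, 6, 4, 2, 3]

G: 2·0+6·0+4·3+2·0 = 12 | 3·4 = 12
J: 2·2+6·3+4·0+2·1 = 24 | 3·8 = 24
D: 2·0+6·0+4·0+2·6 = 12 | 3·4 = 12
B: 2·3+6·0+4·0+2·0 = 6 | 3·2 = 6
gcd(2,6,4,2,3) = 1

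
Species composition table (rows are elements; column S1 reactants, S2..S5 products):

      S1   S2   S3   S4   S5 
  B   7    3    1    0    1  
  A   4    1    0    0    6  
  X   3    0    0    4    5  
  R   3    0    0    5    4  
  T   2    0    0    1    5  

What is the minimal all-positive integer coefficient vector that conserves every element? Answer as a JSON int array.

B: 3·7 = 21 | 6·3+2·1+1·0+1·1 = 21
A: 3·4 = 12 | 6·1+2·0+1·0+1·6 = 12
X: 3·3 = 9 | 6·0+2·0+1·4+1·5 = 9
R: 3·3 = 9 | 6·0+2·0+1·5+1·4 = 9
T: 3·2 = 6 | 6·0+2·0+1·1+1·5 = 6
gcd(3,6,2,1,1) = 1

Coefficients: [3, 6, 2, 1, 1]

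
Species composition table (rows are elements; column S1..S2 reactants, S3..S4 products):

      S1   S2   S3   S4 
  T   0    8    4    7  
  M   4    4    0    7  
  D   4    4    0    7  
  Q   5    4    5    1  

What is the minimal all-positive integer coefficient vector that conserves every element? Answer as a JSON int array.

Coefficients: [1, 6, 5, 4]

T: 1·0+6·8 = 48 | 5·4+4·7 = 48
M: 1·4+6·4 = 28 | 5·0+4·7 = 28
D: 1·4+6·4 = 28 | 5·0+4·7 = 28
Q: 1·5+6·4 = 29 | 5·5+4·1 = 29
gcd(1,6,5,4) = 1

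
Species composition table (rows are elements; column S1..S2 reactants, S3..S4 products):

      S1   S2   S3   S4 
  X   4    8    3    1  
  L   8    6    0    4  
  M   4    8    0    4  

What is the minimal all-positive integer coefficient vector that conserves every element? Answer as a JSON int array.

X: 1·4+2·8 = 20 | 5·3+5·1 = 20
L: 1·8+2·6 = 20 | 5·0+5·4 = 20
M: 1·4+2·8 = 20 | 5·0+5·4 = 20
gcd(1,2,5,5) = 1

Coefficients: [1, 2, 5, 5]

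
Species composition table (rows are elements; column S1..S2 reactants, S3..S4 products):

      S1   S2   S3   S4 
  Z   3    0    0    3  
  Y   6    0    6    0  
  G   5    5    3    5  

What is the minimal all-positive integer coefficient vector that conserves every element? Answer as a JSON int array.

Coefficients: [5, 3, 5, 5]

Z: 5·3+3·0 = 15 | 5·0+5·3 = 15
Y: 5·6+3·0 = 30 | 5·6+5·0 = 30
G: 5·5+3·5 = 40 | 5·3+5·5 = 40
gcd(5,3,5,5) = 1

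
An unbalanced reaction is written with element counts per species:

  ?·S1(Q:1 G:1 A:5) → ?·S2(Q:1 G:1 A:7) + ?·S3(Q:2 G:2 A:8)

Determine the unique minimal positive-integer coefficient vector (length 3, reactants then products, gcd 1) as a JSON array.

Q: 3·1 = 3 | 1·1+1·2 = 3
G: 3·1 = 3 | 1·1+1·2 = 3
A: 3·5 = 15 | 1·7+1·8 = 15
gcd(3,1,1) = 1

Coefficients: [3, 1, 1]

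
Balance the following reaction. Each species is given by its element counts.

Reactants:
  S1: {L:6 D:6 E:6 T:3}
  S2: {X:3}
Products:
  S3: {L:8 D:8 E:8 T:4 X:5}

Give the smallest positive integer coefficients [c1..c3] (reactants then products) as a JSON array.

L: 4·6+5·0 = 24 | 3·8 = 24
D: 4·6+5·0 = 24 | 3·8 = 24
E: 4·6+5·0 = 24 | 3·8 = 24
T: 4·3+5·0 = 12 | 3·4 = 12
X: 4·0+5·3 = 15 | 3·5 = 15
gcd(4,5,3) = 1

Coefficients: [4, 5, 3]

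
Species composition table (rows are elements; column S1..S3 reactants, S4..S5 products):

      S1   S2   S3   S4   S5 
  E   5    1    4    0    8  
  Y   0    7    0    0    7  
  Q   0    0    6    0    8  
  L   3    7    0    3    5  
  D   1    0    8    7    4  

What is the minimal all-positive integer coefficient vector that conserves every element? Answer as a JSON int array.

Coefficients: [1, 3, 4, 3, 3]

E: 1·5+3·1+4·4 = 24 | 3·0+3·8 = 24
Y: 1·0+3·7+4·0 = 21 | 3·0+3·7 = 21
Q: 1·0+3·0+4·6 = 24 | 3·0+3·8 = 24
L: 1·3+3·7+4·0 = 24 | 3·3+3·5 = 24
D: 1·1+3·0+4·8 = 33 | 3·7+3·4 = 33
gcd(1,3,4,3,3) = 1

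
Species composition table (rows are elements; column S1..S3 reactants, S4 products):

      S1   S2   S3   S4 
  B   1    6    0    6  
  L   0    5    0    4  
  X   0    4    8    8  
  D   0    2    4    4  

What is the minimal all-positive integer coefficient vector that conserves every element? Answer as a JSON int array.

Coefficients: [6, 4, 3, 5]

B: 6·1+4·6+3·0 = 30 | 5·6 = 30
L: 6·0+4·5+3·0 = 20 | 5·4 = 20
X: 6·0+4·4+3·8 = 40 | 5·8 = 40
D: 6·0+4·2+3·4 = 20 | 5·4 = 20
gcd(6,4,3,5) = 1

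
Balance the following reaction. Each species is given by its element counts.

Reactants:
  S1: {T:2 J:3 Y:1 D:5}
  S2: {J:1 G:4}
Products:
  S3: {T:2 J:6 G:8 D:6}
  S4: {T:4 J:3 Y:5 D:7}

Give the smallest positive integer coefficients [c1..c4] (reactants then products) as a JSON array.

T: 5·2+6·0 = 10 | 3·2+1·4 = 10
J: 5·3+6·1 = 21 | 3·6+1·3 = 21
G: 5·0+6·4 = 24 | 3·8+1·0 = 24
Y: 5·1+6·0 = 5 | 3·0+1·5 = 5
D: 5·5+6·0 = 25 | 3·6+1·7 = 25
gcd(5,6,3,1) = 1

Coefficients: [5, 6, 3, 1]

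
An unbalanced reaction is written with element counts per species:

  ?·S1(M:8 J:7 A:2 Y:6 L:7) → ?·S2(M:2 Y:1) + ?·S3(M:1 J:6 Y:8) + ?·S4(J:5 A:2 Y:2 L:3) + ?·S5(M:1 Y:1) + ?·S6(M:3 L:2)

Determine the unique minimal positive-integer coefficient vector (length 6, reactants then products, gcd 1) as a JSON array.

Coefficients: [3, 1, 1, 3, 3, 6]

M: 3·8 = 24 | 1·2+1·1+3·0+3·1+6·3 = 24
J: 3·7 = 21 | 1·0+1·6+3·5+3·0+6·0 = 21
A: 3·2 = 6 | 1·0+1·0+3·2+3·0+6·0 = 6
Y: 3·6 = 18 | 1·1+1·8+3·2+3·1+6·0 = 18
L: 3·7 = 21 | 1·0+1·0+3·3+3·0+6·2 = 21
gcd(3,1,1,3,3,6) = 1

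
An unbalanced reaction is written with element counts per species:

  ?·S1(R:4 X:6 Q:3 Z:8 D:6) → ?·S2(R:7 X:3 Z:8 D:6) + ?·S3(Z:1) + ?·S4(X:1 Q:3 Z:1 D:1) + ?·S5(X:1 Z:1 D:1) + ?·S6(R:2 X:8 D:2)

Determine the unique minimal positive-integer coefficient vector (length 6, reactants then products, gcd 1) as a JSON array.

Coefficients: [4, 2, 6, 4, 6, 1]

R: 4·4 = 16 | 2·7+6·0+4·0+6·0+1·2 = 16
X: 4·6 = 24 | 2·3+6·0+4·1+6·1+1·8 = 24
Q: 4·3 = 12 | 2·0+6·0+4·3+6·0+1·0 = 12
Z: 4·8 = 32 | 2·8+6·1+4·1+6·1+1·0 = 32
D: 4·6 = 24 | 2·6+6·0+4·1+6·1+1·2 = 24
gcd(4,2,6,4,6,1) = 1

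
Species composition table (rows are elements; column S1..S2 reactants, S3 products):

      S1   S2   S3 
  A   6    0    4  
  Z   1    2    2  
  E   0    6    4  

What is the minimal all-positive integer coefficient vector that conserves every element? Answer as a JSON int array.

A: 2·6+2·0 = 12 | 3·4 = 12
Z: 2·1+2·2 = 6 | 3·2 = 6
E: 2·0+2·6 = 12 | 3·4 = 12
gcd(2,2,3) = 1

Coefficients: [2, 2, 3]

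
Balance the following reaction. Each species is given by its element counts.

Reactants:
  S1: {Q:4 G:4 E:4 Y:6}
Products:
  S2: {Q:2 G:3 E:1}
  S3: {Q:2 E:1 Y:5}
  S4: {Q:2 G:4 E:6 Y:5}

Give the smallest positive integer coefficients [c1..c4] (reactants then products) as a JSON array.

Q: 5·4 = 20 | 4·2+4·2+2·2 = 20
G: 5·4 = 20 | 4·3+4·0+2·4 = 20
E: 5·4 = 20 | 4·1+4·1+2·6 = 20
Y: 5·6 = 30 | 4·0+4·5+2·5 = 30
gcd(5,4,4,2) = 1

Coefficients: [5, 4, 4, 2]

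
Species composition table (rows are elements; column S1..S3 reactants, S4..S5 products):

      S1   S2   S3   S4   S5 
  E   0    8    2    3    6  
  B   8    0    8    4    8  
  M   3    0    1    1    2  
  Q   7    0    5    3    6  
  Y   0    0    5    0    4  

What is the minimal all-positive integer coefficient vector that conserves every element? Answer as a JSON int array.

E: 4·0+5·8+4·2 = 48 | 6·3+5·6 = 48
B: 4·8+5·0+4·8 = 64 | 6·4+5·8 = 64
M: 4·3+5·0+4·1 = 16 | 6·1+5·2 = 16
Q: 4·7+5·0+4·5 = 48 | 6·3+5·6 = 48
Y: 4·0+5·0+4·5 = 20 | 6·0+5·4 = 20
gcd(4,5,4,6,5) = 1

Coefficients: [4, 5, 4, 6, 5]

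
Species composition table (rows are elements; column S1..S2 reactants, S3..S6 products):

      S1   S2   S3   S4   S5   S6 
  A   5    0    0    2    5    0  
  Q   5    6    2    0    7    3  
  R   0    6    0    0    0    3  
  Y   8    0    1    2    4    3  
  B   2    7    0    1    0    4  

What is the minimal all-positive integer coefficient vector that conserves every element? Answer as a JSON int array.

A: 3·5+1·0 = 15 | 4·0+5·2+1·5+2·0 = 15
Q: 3·5+1·6 = 21 | 4·2+5·0+1·7+2·3 = 21
R: 3·0+1·6 = 6 | 4·0+5·0+1·0+2·3 = 6
Y: 3·8+1·0 = 24 | 4·1+5·2+1·4+2·3 = 24
B: 3·2+1·7 = 13 | 4·0+5·1+1·0+2·4 = 13
gcd(3,1,4,5,1,2) = 1

Coefficients: [3, 1, 4, 5, 1, 2]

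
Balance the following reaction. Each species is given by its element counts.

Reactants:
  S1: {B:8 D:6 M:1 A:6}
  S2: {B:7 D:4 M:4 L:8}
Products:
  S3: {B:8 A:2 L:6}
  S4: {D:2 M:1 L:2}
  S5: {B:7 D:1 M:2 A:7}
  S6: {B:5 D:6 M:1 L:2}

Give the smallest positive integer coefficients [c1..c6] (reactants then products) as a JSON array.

B: 5·8+3·7 = 61 | 1·8+4·0+4·7+5·5 = 61
D: 5·6+3·4 = 42 | 1·0+4·2+4·1+5·6 = 42
M: 5·1+3·4 = 17 | 1·0+4·1+4·2+5·1 = 17
A: 5·6+3·0 = 30 | 1·2+4·0+4·7+5·0 = 30
L: 5·0+3·8 = 24 | 1·6+4·2+4·0+5·2 = 24
gcd(5,3,1,4,4,5) = 1

Coefficients: [5, 3, 1, 4, 4, 5]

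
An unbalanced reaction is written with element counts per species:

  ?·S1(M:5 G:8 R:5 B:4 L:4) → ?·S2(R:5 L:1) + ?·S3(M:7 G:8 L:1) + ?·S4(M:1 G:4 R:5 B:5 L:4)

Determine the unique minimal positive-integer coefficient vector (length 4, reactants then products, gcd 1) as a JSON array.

Coefficients: [5, 1, 3, 4]

M: 5·5 = 25 | 1·0+3·7+4·1 = 25
G: 5·8 = 40 | 1·0+3·8+4·4 = 40
R: 5·5 = 25 | 1·5+3·0+4·5 = 25
B: 5·4 = 20 | 1·0+3·0+4·5 = 20
L: 5·4 = 20 | 1·1+3·1+4·4 = 20
gcd(5,1,3,4) = 1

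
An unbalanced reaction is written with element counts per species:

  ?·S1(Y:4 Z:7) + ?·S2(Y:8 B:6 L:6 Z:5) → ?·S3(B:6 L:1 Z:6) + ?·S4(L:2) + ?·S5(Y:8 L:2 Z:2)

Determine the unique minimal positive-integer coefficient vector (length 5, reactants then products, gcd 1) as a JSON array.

Coefficients: [2, 4, 4, 5, 5]

Y: 2·4+4·8 = 40 | 4·0+5·0+5·8 = 40
B: 2·0+4·6 = 24 | 4·6+5·0+5·0 = 24
L: 2·0+4·6 = 24 | 4·1+5·2+5·2 = 24
Z: 2·7+4·5 = 34 | 4·6+5·0+5·2 = 34
gcd(2,4,4,5,5) = 1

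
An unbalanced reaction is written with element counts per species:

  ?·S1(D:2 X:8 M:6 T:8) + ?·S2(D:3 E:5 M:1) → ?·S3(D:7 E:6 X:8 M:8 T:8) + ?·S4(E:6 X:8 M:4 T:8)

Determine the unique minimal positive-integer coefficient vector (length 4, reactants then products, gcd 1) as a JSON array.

Coefficients: [5, 6, 4, 1]

D: 5·2+6·3 = 28 | 4·7+1·0 = 28
E: 5·0+6·5 = 30 | 4·6+1·6 = 30
X: 5·8+6·0 = 40 | 4·8+1·8 = 40
M: 5·6+6·1 = 36 | 4·8+1·4 = 36
T: 5·8+6·0 = 40 | 4·8+1·8 = 40
gcd(5,6,4,1) = 1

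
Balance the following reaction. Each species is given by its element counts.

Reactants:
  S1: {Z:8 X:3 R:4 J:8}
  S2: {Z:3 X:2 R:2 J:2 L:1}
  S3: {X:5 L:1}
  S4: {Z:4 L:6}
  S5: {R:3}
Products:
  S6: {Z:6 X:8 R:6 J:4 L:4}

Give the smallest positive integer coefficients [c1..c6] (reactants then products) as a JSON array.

Coefficients: [2, 2, 6, 2, 6, 5]

Z: 2·8+2·3+6·0+2·4+6·0 = 30 | 5·6 = 30
X: 2·3+2·2+6·5+2·0+6·0 = 40 | 5·8 = 40
R: 2·4+2·2+6·0+2·0+6·3 = 30 | 5·6 = 30
J: 2·8+2·2+6·0+2·0+6·0 = 20 | 5·4 = 20
L: 2·0+2·1+6·1+2·6+6·0 = 20 | 5·4 = 20
gcd(2,2,6,2,6,5) = 1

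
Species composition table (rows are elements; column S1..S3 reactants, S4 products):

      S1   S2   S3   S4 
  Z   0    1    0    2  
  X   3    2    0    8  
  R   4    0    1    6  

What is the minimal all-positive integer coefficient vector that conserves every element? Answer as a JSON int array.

Coefficients: [4, 6, 2, 3]

Z: 4·0+6·1+2·0 = 6 | 3·2 = 6
X: 4·3+6·2+2·0 = 24 | 3·8 = 24
R: 4·4+6·0+2·1 = 18 | 3·6 = 18
gcd(4,6,2,3) = 1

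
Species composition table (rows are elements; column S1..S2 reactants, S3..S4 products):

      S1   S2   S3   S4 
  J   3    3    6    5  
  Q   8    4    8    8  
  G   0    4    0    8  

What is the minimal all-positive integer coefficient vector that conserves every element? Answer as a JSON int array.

J: 1·3+6·3 = 21 | 1·6+3·5 = 21
Q: 1·8+6·4 = 32 | 1·8+3·8 = 32
G: 1·0+6·4 = 24 | 1·0+3·8 = 24
gcd(1,6,1,3) = 1

Coefficients: [1, 6, 1, 3]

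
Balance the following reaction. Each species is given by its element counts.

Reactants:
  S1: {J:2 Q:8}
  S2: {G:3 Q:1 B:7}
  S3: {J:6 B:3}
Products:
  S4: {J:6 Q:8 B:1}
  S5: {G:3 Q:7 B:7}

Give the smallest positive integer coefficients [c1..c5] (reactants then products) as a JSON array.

J: 6·2+4·0+1·6 = 18 | 3·6+4·0 = 18
G: 6·0+4·3+1·0 = 12 | 3·0+4·3 = 12
Q: 6·8+4·1+1·0 = 52 | 3·8+4·7 = 52
B: 6·0+4·7+1·3 = 31 | 3·1+4·7 = 31
gcd(6,4,1,3,4) = 1

Coefficients: [6, 4, 1, 3, 4]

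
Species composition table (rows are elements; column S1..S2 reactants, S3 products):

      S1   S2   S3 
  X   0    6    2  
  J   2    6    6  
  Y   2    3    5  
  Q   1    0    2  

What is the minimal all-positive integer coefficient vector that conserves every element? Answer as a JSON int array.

X: 6·0+1·6 = 6 | 3·2 = 6
J: 6·2+1·6 = 18 | 3·6 = 18
Y: 6·2+1·3 = 15 | 3·5 = 15
Q: 6·1+1·0 = 6 | 3·2 = 6
gcd(6,1,3) = 1

Coefficients: [6, 1, 3]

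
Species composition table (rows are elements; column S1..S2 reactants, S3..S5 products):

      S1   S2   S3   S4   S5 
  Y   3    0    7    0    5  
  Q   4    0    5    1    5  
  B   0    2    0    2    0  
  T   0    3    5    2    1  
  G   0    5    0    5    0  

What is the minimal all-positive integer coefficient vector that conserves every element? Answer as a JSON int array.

Y: 4·3+6·0 = 12 | 1·7+6·0+1·5 = 12
Q: 4·4+6·0 = 16 | 1·5+6·1+1·5 = 16
B: 4·0+6·2 = 12 | 1·0+6·2+1·0 = 12
T: 4·0+6·3 = 18 | 1·5+6·2+1·1 = 18
G: 4·0+6·5 = 30 | 1·0+6·5+1·0 = 30
gcd(4,6,1,6,1) = 1

Coefficients: [4, 6, 1, 6, 1]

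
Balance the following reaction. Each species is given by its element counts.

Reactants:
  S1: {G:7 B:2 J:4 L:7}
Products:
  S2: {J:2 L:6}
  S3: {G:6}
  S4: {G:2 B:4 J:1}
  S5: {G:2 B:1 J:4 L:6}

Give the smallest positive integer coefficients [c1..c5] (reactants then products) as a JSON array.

G: 6·7 = 42 | 3·0+5·6+2·2+4·2 = 42
B: 6·2 = 12 | 3·0+5·0+2·4+4·1 = 12
J: 6·4 = 24 | 3·2+5·0+2·1+4·4 = 24
L: 6·7 = 42 | 3·6+5·0+2·0+4·6 = 42
gcd(6,3,5,2,4) = 1

Coefficients: [6, 3, 5, 2, 4]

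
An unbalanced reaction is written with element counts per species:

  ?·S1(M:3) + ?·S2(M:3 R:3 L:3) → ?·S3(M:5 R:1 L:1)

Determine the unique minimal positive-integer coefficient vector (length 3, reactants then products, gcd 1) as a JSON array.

Coefficients: [4, 1, 3]

M: 4·3+1·3 = 15 | 3·5 = 15
R: 4·0+1·3 = 3 | 3·1 = 3
L: 4·0+1·3 = 3 | 3·1 = 3
gcd(4,1,3) = 1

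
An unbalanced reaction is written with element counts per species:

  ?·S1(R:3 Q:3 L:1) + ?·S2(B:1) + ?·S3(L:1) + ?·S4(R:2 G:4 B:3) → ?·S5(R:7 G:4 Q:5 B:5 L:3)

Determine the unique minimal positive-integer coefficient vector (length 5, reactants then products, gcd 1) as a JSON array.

R: 5·3+6·0+4·0+3·2 = 21 | 3·7 = 21
G: 5·0+6·0+4·0+3·4 = 12 | 3·4 = 12
Q: 5·3+6·0+4·0+3·0 = 15 | 3·5 = 15
B: 5·0+6·1+4·0+3·3 = 15 | 3·5 = 15
L: 5·1+6·0+4·1+3·0 = 9 | 3·3 = 9
gcd(5,6,4,3,3) = 1

Coefficients: [5, 6, 4, 3, 3]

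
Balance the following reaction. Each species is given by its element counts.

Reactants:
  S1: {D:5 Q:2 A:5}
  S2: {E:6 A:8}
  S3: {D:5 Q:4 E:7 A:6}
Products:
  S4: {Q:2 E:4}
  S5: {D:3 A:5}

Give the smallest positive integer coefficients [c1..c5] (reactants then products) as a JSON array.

D: 1·5+1·0+2·5 = 15 | 5·0+5·3 = 15
Q: 1·2+1·0+2·4 = 10 | 5·2+5·0 = 10
E: 1·0+1·6+2·7 = 20 | 5·4+5·0 = 20
A: 1·5+1·8+2·6 = 25 | 5·0+5·5 = 25
gcd(1,1,2,5,5) = 1

Coefficients: [1, 1, 2, 5, 5]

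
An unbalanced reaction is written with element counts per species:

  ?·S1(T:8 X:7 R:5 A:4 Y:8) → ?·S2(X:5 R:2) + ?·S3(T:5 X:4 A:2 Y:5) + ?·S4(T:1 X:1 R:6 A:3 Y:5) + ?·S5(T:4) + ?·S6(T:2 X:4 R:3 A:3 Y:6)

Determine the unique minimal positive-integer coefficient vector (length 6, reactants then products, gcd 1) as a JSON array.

Coefficients: [5, 2, 1, 1, 6, 5]

T: 5·8 = 40 | 2·0+1·5+1·1+6·4+5·2 = 40
X: 5·7 = 35 | 2·5+1·4+1·1+6·0+5·4 = 35
R: 5·5 = 25 | 2·2+1·0+1·6+6·0+5·3 = 25
A: 5·4 = 20 | 2·0+1·2+1·3+6·0+5·3 = 20
Y: 5·8 = 40 | 2·0+1·5+1·5+6·0+5·6 = 40
gcd(5,2,1,1,6,5) = 1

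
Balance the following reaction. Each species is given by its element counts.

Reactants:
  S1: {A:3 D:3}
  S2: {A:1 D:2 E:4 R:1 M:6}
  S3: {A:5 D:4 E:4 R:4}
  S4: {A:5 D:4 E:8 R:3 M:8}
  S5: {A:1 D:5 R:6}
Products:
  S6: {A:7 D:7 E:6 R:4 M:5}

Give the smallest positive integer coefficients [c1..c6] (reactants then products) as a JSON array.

A: 5·3+1·1+2·5+3·5+1·1 = 42 | 6·7 = 42
D: 5·3+1·2+2·4+3·4+1·5 = 42 | 6·7 = 42
E: 5·0+1·4+2·4+3·8+1·0 = 36 | 6·6 = 36
R: 5·0+1·1+2·4+3·3+1·6 = 24 | 6·4 = 24
M: 5·0+1·6+2·0+3·8+1·0 = 30 | 6·5 = 30
gcd(5,1,2,3,1,6) = 1

Coefficients: [5, 1, 2, 3, 1, 6]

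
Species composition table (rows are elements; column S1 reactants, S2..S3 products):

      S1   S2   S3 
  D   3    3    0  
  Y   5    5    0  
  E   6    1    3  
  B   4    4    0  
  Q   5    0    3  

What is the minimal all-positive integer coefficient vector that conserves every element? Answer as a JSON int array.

D: 3·3 = 9 | 3·3+5·0 = 9
Y: 3·5 = 15 | 3·5+5·0 = 15
E: 3·6 = 18 | 3·1+5·3 = 18
B: 3·4 = 12 | 3·4+5·0 = 12
Q: 3·5 = 15 | 3·0+5·3 = 15
gcd(3,3,5) = 1

Coefficients: [3, 3, 5]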